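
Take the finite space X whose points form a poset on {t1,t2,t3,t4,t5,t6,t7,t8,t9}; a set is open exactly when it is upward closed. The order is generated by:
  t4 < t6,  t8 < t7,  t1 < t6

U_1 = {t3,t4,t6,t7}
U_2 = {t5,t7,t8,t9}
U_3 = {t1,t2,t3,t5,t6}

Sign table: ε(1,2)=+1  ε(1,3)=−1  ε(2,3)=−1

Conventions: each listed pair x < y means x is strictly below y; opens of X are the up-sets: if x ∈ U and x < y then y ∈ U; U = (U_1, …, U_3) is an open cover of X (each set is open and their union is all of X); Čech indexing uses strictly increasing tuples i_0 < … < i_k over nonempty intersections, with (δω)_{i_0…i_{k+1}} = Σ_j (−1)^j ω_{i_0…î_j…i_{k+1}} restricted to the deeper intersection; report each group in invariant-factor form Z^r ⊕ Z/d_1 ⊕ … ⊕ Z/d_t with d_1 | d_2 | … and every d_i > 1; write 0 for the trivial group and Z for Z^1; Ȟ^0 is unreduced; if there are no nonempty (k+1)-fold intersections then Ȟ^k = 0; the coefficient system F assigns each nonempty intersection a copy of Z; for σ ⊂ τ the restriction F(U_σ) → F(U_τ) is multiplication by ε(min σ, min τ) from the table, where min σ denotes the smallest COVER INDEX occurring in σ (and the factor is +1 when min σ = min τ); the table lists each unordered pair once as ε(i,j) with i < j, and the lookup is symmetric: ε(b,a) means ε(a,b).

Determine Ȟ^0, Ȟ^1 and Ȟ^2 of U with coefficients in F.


Ȟ^0 ≅ Z, Ȟ^1 ≅ Z, Ȟ^2 ≅ 0

nonempty intersections:
  U12={t7} U13={t3,t6} U23={t5}
C dims 3,3; δ0: rk 2, SNF 1^2
Ȟ^0: (3−2)−0=1 ⇒ Z
Ȟ^1: (3−0)−2=1 ⇒ Z
Ȟ^2: (0−0)−0=0 ⇒ 0


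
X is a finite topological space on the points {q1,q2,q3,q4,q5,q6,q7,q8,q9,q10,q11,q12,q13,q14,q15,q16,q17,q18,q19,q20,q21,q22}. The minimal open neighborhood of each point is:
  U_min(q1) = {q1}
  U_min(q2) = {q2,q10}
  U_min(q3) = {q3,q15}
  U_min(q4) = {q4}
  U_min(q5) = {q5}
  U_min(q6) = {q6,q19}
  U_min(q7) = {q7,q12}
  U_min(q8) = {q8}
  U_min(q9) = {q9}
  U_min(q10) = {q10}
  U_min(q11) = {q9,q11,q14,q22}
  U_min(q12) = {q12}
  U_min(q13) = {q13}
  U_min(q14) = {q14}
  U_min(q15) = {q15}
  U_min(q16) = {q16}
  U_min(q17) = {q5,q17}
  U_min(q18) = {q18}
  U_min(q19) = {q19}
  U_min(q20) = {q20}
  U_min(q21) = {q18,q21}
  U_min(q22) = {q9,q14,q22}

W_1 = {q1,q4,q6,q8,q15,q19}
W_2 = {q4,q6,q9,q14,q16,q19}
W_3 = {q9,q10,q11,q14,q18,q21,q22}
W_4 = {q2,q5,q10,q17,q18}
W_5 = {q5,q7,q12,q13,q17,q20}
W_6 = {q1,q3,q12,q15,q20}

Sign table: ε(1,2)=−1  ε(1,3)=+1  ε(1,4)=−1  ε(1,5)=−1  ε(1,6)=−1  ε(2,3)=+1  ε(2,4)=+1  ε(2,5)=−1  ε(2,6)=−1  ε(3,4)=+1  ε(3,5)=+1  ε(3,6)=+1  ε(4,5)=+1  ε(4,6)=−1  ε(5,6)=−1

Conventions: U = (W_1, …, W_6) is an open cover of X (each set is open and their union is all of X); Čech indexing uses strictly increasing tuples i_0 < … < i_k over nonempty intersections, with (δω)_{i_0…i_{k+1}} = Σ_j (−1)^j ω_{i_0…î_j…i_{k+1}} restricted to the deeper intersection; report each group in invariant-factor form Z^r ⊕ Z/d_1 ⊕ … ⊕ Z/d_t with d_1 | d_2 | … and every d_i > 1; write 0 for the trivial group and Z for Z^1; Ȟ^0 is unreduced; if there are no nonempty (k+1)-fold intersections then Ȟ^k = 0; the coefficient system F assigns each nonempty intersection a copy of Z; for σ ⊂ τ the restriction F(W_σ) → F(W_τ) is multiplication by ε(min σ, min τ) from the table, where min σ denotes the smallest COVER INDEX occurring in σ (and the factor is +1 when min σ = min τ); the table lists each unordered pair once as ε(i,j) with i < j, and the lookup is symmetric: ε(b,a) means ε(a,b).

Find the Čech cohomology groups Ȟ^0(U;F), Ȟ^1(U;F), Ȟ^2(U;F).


Ȟ^0(U;F) ≅ 0,  Ȟ^1(U;F) ≅ Z/2,  Ȟ^2(U;F) ≅ 0

nerve simplices:
  W12={q4,q6,q19} W16={q1,q15} W23={q9,q14} W34={q10,q18} W45={q5,q17} W56={q12,q20}
C dims 6,6; δ0: rk 6, SNF 1^5·2
degree 0: 6−6−0 = 0 → Ȟ^0 ≅ 0
degree 1: 6−0−6 = 0 plus torsion [2] → Ȟ^1 ≅ Z/2
degree 2: 0−0−0 = 0 → Ȟ^2 ≅ 0


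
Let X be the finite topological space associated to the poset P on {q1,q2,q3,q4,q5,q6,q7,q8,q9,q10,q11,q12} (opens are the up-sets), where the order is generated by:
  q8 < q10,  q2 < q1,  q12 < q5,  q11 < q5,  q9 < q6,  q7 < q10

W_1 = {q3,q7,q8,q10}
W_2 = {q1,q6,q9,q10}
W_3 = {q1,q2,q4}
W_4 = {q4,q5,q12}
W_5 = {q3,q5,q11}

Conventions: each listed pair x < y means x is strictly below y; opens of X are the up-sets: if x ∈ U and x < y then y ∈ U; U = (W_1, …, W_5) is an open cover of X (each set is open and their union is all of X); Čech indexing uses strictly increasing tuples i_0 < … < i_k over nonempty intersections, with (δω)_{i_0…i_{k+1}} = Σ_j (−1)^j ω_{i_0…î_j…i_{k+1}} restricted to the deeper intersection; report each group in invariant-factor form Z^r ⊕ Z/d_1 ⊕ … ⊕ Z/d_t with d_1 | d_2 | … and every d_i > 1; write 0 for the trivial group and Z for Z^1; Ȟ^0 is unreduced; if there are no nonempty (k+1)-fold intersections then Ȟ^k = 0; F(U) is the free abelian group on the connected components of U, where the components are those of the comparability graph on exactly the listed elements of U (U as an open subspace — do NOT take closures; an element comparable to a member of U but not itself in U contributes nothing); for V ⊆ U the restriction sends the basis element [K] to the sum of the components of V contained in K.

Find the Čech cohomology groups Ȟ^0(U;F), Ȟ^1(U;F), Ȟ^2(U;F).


intersection data:
  W12={q10} W15={q3} W23={q1} W34={q4} W45={q5}
components per intersection:
  W1: {q3} {q7,q8,q10}
  W2: {q1} {q6,q9} {q10}
  W3: {q1,q2} {q4}
  W4: {q4} {q5,q12}
  W5: {q3} {q5,q11}
  W12: {q10}
  W15: {q3}
  W23: {q1}
  W34: {q4}
  W45: {q5}
C dims 11,5; δ0: rk 5, SNF 1^5
Ȟ^0 = (11 − 5) − 0 = 6, so Ȟ^0 ≅ Z^6
Ȟ^1 = (5 − 0) − 5 = 0, so Ȟ^1 ≅ 0
Ȟ^2 = (0 − 0) − 0 = 0, so Ȟ^2 ≅ 0

Ȟ^0 ≅ Z^6,  Ȟ^1 ≅ 0,  Ȟ^2 ≅ 0


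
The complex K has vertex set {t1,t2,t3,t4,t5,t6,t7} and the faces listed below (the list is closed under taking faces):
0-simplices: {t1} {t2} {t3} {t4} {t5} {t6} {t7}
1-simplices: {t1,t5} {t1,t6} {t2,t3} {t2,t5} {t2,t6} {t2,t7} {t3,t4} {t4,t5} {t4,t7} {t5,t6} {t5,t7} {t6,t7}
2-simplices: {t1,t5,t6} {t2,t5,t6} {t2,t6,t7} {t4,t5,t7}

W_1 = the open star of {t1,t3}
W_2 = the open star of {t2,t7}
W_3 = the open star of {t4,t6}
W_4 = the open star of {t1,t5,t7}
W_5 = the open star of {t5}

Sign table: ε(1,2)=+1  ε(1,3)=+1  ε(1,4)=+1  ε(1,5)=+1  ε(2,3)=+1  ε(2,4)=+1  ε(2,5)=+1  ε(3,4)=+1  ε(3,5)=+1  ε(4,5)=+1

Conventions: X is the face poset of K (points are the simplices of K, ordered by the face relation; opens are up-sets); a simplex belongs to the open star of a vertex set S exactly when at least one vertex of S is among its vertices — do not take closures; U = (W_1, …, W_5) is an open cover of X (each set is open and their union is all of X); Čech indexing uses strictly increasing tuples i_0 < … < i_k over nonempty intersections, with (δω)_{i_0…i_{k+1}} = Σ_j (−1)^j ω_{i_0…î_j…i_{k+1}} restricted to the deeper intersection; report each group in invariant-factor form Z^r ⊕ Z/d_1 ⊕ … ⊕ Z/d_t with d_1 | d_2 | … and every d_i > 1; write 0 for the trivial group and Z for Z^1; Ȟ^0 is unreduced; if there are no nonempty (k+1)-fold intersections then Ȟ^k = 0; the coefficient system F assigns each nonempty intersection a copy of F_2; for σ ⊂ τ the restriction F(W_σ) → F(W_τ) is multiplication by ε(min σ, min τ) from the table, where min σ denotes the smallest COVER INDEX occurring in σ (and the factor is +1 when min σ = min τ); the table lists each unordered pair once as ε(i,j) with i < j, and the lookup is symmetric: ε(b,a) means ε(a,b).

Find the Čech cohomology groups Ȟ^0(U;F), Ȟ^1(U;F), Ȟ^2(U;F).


Ȟ^0 = Z/2, Ȟ^1 = Z/2, Ȟ^2 = 0

intersection data:
  W1={{t1},{t3},{t1,t5},{t1,t6},{t2,t3},{t3,t4},{t1,t5,t6}} W2={{t2},{t7},{t2,t3},{t2,t5},{t2,t6},{t2,t7},{t4,t7},{t5,t7},{t6,t7},{t2,t5,t6},{t2,t6,t7},{t4,t5,t7}} W3={{t4},{t6},{t1,t6},{t2,t6},{t3,t4},{t4,t5},{t4,t7},{t5,t6},{t6,t7},{t1,t5,t6},{t2,t5,t6},{t2,t6,t7},{t4,t5,t7}} W4={{t1},{t5},{t7},{t1,t5},{t1,t6},{t2,t5},{t2,t7},{t4,t5},{t4,t7},{t5,t6},{t5,t7},{t6,t7},{t1,t5,t6},{t2,t5,t6},{t2,t6,t7},{t4,t5,t7}} W5={{t5},{t1,t5},{t2,t5},{t4,t5},{t5,t6},{t5,t7},{t1,t5,t6},{t2,t5,t6},{t4,t5,t7}}
  W12={{t2,t3}} W13={{t1,t6},{t3,t4},{t1,t5,t6}} W14={{t1},{t1,t5},{t1,t6},{t1,t5,t6}} W15={{t1,t5},{t1,t5,t6}} W23={{t2,t6},{t4,t7},{t6,t7},{t2,t5,t6},{t2,t6,t7},{t4,t5,t7}} W24={{t7},{t2,t5},{t2,t7},{t4,t7},{t5,t7},{t6,t7},{t2,t5,t6},{t2,t6,t7},{t4,t5,t7}} W25={{t2,t5},{t5,t7},{t2,t5,t6},{t4,t5,t7}} W34={{t1,t6},{t4,t5},{t4,t7},{t5,t6},{t6,t7},{t1,t5,t6},{t2,t5,t6},{t2,t6,t7},{t4,t5,t7}} W35={{t4,t5},{t5,t6},{t1,t5,t6},{t2,t5,t6},{t4,t5,t7}} W45={{t5},{t1,t5},{t2,t5},{t4,t5},{t5,t6},{t5,t7},{t1,t5,t6},{t2,t5,t6},{t4,t5,t7}}
  W134={{t1,t6},{t1,t5,t6}} W135={{t1,t5,t6}} W145={{t1,t5},{t1,t5,t6}} W234={{t4,t7},{t6,t7},{t2,t5,t6},{t2,t6,t7},{t4,t5,t7}} W235={{t2,t5,t6},{t4,t5,t7}} W245={{t2,t5},{t5,t7},{t2,t5,t6},{t4,t5,t7}} W345={{t4,t5},{t5,t6},{t1,t5,t6},{t2,t5,t6},{t4,t5,t7}}
  W1345={{t1,t5,t6}} W2345={{t2,t5,t6},{t4,t5,t7}}
C dims 5,10,7,2; δ0: rk_F2 4; δ1: rk_F2 5; δ2: rk_F2 2
Ȟ^0 = (5 − 4) − 0 = 1, so Ȟ^0 ≅ Z/2
Ȟ^1 = (10 − 5) − 4 = 1, so Ȟ^1 ≅ Z/2
Ȟ^2 = (7 − 2) − 5 = 0, so Ȟ^2 ≅ 0


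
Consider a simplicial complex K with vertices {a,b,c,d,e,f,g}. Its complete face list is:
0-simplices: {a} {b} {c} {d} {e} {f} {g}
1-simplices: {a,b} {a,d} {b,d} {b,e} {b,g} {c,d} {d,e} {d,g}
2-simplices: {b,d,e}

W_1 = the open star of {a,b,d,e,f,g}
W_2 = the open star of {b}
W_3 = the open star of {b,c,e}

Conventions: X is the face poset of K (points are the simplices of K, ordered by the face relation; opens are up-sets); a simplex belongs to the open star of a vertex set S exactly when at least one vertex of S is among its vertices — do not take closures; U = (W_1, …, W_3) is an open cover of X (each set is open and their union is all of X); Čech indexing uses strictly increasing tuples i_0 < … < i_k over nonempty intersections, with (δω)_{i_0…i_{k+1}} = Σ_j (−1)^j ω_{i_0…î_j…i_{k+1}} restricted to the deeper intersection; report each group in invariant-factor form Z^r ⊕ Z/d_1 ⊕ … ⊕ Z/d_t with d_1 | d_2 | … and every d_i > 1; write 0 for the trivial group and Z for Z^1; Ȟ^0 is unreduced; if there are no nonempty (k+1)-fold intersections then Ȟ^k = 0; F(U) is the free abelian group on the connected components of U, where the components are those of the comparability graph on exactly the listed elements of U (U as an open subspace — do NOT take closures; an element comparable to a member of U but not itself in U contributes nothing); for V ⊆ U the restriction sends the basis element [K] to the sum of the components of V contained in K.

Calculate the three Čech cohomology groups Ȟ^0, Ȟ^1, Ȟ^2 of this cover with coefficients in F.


nonempty overlaps:
  W1={{a},{b},{d},{e},{f},{g},{a,b},{a,d},{b,d},{b,e},{b,g},{c,d},{d,e},{d,g},{b,d,e}} W2={{b},{a,b},{b,d},{b,e},{b,g},{b,d,e}} W3={{b},{c},{e},{a,b},{b,d},{b,e},{b,g},{c,d},{d,e},{b,d,e}}
  W12={{b},{a,b},{b,d},{b,e},{b,g},{b,d,e}} W13={{b},{e},{a,b},{b,d},{b,e},{b,g},{c,d},{d,e},{b,d,e}} W23={{b},{a,b},{b,d},{b,e},{b,g},{b,d,e}}
  W123={{b},{a,b},{b,d},{b,e},{b,g},{b,d,e}}
components per intersection:
  W1: {{a},{b},{d},{e},{g},{a,b},{a,d},{b,d},{b,e},{b,g},{c,d},{d,e},{d,g},{b,d,e}} {{f}}
  W2: {{b},{a,b},{b,d},{b,e},{b,g},{b,d,e}}
  W3: {{b},{e},{a,b},{b,d},{b,e},{b,g},{d,e},{b,d,e}} {{c},{c,d}}
  W12: {{b},{a,b},{b,d},{b,e},{b,g},{b,d,e}}
  W13: {{b},{e},{a,b},{b,d},{b,e},{b,g},{d,e},{b,d,e}} {{c,d}}
  W23: {{b},{a,b},{b,d},{b,e},{b,g},{b,d,e}}
  W123: {{b},{a,b},{b,d},{b,e},{b,g},{b,d,e}}
C dims 5,4,1; δ0: rk 3, SNF 1^3; δ1: rk 1, SNF 1^1
degree 0: 5−3−0 = 2 → Ȟ^0 ≅ Z^2
degree 1: 4−1−3 = 0 → Ȟ^1 ≅ 0
degree 2: 1−0−1 = 0 → Ȟ^2 ≅ 0

Ȟ^0 ≅ Z^2, Ȟ^1 ≅ 0 and Ȟ^2 ≅ 0


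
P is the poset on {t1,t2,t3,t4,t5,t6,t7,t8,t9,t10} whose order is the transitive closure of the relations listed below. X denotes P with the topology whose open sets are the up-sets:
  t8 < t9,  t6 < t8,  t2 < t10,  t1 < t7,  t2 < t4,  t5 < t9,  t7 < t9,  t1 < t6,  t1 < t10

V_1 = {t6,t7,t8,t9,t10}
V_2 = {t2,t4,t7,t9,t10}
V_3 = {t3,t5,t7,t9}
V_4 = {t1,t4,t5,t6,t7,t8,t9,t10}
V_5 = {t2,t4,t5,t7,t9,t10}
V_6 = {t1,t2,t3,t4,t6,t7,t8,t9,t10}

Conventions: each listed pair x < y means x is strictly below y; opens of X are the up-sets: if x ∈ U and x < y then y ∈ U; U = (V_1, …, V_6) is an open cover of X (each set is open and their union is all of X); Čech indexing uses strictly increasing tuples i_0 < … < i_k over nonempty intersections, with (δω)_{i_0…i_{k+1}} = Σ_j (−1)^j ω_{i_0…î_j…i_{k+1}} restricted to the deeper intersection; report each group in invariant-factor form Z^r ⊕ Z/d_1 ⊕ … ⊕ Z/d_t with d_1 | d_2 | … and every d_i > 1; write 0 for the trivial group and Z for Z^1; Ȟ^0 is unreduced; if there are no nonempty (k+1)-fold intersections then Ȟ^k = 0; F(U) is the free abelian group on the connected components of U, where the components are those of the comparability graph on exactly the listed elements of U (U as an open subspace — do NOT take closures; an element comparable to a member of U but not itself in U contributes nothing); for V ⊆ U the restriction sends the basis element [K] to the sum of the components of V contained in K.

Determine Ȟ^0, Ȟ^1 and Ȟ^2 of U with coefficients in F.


Ȟ^0 ≅ Z^2; Ȟ^1 ≅ 0; Ȟ^2 ≅ 0

intersection data:
  V12={t7,t9,t10} V13={t7,t9} V14={t6,t7,t8,t9,t10} V15={t7,t9,t10} V16={t6,t7,t8,t9,t10} V23={t7,t9} V24={t4,t7,t9,t10} V25={t2,t4,t7,t9,t10} V26={t2,t4,t7,t9,t10} V34={t5,t7,t9} V35={t5,t7,t9} V36={t3,t7,t9} V45={t4,t5,t7,t9,t10} V46={t1,t4,t6,t7,t8,t9,t10} V56={t2,t4,t7,t9,t10}
  V123={t7,t9} V124={t7,t9,t10} V125={t7,t9,t10} V126={t7,t9,t10} V134={t7,t9} V135={t7,t9} V136={t7,t9} V145={t7,t9,t10} V146={t6,t7,t8,t9,t10} V156={t7,t9,t10} V234={t7,t9} V235={t7,t9} V236={t7,t9} V245={t4,t7,t9,t10} V246={t4,t7,t9,t10} V256={t2,t4,t7,t9,t10} V345={t5,t7,t9} V346={t7,t9} V356={t7,t9} V456={t4,t7,t9,t10}
  V1234={t7,t9} V1235={t7,t9} V1236={t7,t9} V1245={t7,t9,t10} V1246={t7,t9,t10} V1256={t7,t9,t10} V1345={t7,t9} V1346={t7,t9} V1356={t7,t9} V1456={t7,t9,t10} V2345={t7,t9} V2346={t7,t9} V2356={t7,t9} V2456={t4,t7,t9,t10} V3456={t7,t9}
  V12345={t7,t9} V12346={t7,t9} V12356={t7,t9} V12456={t7,t9,t10} V13456={t7,t9} V23456={t7,t9}
  V123456={t7,t9}
components per intersection:
  V1: {t6,t7,t8,t9} {t10}
  V2: {t2,t4,t10} {t7,t9}
  V3: {t3} {t5,t7,t9}
  V4: {t1,t5,t6,t7,t8,t9,t10} {t4}
  V5: {t2,t4,t10} {t5,t7,t9}
  V6: {t1,t2,t4,t6,t7,t8,t9,t10} {t3}
  V12: {t7,t9} {t10}
  V13: {t7,t9}
  V14: {t6,t7,t8,t9} {t10}
  V15: {t7,t9} {t10}
  V16: {t6,t7,t8,t9} {t10}
  V23: {t7,t9}
  V24: {t4} {t7,t9} {t10}
  V25: {t2,t4,t10} {t7,t9}
  V26: {t2,t4,t10} {t7,t9}
  V34: {t5,t7,t9}
  V35: {t5,t7,t9}
  V36: {t3} {t7,t9}
  V45: {t4} {t5,t7,t9} {t10}
  V46: {t1,t6,t7,t8,t9,t10} {t4}
  V56: {t2,t4,t10} {t7,t9}
  V123: {t7,t9}
  V124: {t7,t9} {t10}
  V125: {t7,t9} {t10}
  V126: {t7,t9} {t10}
  V134: {t7,t9}
  V135: {t7,t9}
  V136: {t7,t9}
  V145: {t7,t9} {t10}
  V146: {t6,t7,t8,t9} {t10}
  V156: {t7,t9} {t10}
  V234: {t7,t9}
  V235: {t7,t9}
  V236: {t7,t9}
  V245: {t4} {t7,t9} {t10}
  V246: {t4} {t7,t9} {t10}
  V256: {t2,t4,t10} {t7,t9}
  V345: {t5,t7,t9}
  V346: {t7,t9}
  V356: {t7,t9}
  V456: {t4} {t7,t9} {t10}
  V1234: {t7,t9}
  V1235: {t7,t9}
  V1236: {t7,t9}
  V1245: {t7,t9} {t10}
  V1246: {t7,t9} {t10}
  V1256: {t7,t9} {t10}
  V1345: {t7,t9}
  V1346: {t7,t9}
  V1356: {t7,t9}
  V1456: {t7,t9} {t10}
  V2345: {t7,t9}
  V2346: {t7,t9}
  V2356: {t7,t9}
  V2456: {t4} {t7,t9} {t10}
  V3456: {t7,t9}
  V12345: {t7,t9}
  V12346: {t7,t9}
  V12356: {t7,t9}
  V12456: {t7,t9} {t10}
  V13456: {t7,t9}
  V23456: {t7,t9}
  V123456: {t7,t9}
C dims 12,28,33,21; δ0: rk 10, SNF 1^10; δ1: rk 18, SNF 1^18; δ2: rk 15, SNF 1^15
Ȟ^0 = (12 − 10) − 0 = 2, so Ȟ^0 ≅ Z^2
Ȟ^1 = (28 − 18) − 10 = 0, so Ȟ^1 ≅ 0
Ȟ^2 = (33 − 15) − 18 = 0, so Ȟ^2 ≅ 0


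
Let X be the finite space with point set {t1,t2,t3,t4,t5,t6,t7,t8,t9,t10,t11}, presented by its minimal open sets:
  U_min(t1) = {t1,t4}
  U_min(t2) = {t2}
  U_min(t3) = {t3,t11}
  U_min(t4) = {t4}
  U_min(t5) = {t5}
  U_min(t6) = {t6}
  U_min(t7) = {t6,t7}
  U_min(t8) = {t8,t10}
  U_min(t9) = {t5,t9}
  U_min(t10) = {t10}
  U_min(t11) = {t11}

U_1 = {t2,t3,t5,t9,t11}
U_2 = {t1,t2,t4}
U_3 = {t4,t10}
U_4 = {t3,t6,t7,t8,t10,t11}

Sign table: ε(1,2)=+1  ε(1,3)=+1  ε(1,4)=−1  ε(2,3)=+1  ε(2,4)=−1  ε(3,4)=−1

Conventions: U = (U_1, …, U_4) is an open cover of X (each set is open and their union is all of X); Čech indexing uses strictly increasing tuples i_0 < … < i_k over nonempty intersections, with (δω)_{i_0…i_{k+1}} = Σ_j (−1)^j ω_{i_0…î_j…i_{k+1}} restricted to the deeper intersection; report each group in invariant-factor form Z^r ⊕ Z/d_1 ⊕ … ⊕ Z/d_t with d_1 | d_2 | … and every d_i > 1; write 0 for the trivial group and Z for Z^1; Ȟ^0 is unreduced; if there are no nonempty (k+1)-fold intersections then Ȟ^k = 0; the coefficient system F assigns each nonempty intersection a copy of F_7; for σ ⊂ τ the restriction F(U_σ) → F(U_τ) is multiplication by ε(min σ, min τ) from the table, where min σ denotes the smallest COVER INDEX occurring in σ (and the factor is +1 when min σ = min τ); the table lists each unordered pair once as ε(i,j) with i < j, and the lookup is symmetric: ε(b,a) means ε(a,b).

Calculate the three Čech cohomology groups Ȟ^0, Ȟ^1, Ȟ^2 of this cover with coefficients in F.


cover nerve:
  U12={t2} U14={t3,t11} U23={t4} U34={t10}
C dims 4,4; δ0: rk_F7 3
Ȟ^0: (4−3)−0=1 ⇒ Z/7
Ȟ^1: (4−0)−3=1 ⇒ Z/7
Ȟ^2: (0−0)−0=0 ⇒ 0

Ȟ^0(U;F) ≅ Z/7, Ȟ^1(U;F) ≅ Z/7 and Ȟ^2(U;F) ≅ 0


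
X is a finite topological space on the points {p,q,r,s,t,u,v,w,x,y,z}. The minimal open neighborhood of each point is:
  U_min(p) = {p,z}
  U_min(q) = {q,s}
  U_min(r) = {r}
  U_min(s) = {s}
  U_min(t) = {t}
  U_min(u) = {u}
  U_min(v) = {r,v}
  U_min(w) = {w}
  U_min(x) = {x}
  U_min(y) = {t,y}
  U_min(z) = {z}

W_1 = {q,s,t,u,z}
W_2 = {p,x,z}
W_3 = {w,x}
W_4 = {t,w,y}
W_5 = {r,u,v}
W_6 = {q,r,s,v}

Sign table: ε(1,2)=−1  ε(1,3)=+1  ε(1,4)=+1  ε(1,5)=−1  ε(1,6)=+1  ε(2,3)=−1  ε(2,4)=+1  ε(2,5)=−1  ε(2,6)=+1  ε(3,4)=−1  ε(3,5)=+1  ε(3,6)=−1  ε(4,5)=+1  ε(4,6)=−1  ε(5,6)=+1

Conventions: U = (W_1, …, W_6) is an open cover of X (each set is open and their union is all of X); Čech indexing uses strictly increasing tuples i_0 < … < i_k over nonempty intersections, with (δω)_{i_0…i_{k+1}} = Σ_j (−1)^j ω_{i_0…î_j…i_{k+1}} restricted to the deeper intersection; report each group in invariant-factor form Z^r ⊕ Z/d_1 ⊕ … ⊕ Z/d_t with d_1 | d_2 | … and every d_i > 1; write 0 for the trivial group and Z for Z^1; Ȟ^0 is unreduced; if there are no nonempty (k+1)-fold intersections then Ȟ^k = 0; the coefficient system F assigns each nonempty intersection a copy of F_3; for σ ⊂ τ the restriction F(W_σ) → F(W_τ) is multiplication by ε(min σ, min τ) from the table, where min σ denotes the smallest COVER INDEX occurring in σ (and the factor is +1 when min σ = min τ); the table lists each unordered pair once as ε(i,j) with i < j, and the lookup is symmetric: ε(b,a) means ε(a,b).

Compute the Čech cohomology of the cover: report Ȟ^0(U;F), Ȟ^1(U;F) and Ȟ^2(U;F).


Ȟ^0 ≅ 0, Ȟ^1 ≅ Z/3, Ȟ^2 ≅ 0

nonempty overlaps:
  W12={z} W14={t} W15={u} W16={q,s} W23={x} W34={w} W56={r,v}
C dims 6,7; δ0: rk_F3 6
degree 0: 6−6−0 = 0 → Ȟ^0 ≅ 0
degree 1: 7−0−6 = 1 → Ȟ^1 ≅ Z/3
degree 2: 0−0−0 = 0 → Ȟ^2 ≅ 0


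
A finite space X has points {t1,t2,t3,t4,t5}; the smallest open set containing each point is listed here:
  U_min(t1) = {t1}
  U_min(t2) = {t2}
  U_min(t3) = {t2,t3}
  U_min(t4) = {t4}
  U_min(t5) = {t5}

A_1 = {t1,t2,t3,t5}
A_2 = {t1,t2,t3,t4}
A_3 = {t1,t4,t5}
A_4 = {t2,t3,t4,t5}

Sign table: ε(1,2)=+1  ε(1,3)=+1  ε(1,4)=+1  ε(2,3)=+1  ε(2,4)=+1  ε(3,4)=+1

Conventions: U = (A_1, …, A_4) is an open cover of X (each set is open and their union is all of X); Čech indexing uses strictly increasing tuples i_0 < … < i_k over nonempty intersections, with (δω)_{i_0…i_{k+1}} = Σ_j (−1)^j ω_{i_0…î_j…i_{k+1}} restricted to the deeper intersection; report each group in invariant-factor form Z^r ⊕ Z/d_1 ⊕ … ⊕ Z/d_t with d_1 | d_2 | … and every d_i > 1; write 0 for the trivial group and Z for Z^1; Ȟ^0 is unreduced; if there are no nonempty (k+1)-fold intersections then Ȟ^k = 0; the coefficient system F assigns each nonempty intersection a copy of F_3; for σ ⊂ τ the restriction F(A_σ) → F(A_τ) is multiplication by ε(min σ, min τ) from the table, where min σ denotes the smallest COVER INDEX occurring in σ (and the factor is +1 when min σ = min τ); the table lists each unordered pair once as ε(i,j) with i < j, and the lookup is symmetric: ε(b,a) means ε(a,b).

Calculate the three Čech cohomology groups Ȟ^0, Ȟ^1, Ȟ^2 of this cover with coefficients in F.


Ȟ^0 ≅ Z/3, Ȟ^1 ≅ 0, Ȟ^2 ≅ Z/3

intersection data:
  A12={t1,t2,t3} A13={t1,t5} A14={t2,t3,t5} A23={t1,t4} A24={t2,t3,t4} A34={t4,t5}
  A123={t1} A124={t2,t3} A134={t5} A234={t4}
C dims 4,6,4; δ0: rk_F3 3; δ1: rk_F3 3
Ȟ^0 = (4 − 3) − 0 = 1, so Ȟ^0 ≅ Z/3
Ȟ^1 = (6 − 3) − 3 = 0, so Ȟ^1 ≅ 0
Ȟ^2 = (4 − 0) − 3 = 1, so Ȟ^2 ≅ Z/3


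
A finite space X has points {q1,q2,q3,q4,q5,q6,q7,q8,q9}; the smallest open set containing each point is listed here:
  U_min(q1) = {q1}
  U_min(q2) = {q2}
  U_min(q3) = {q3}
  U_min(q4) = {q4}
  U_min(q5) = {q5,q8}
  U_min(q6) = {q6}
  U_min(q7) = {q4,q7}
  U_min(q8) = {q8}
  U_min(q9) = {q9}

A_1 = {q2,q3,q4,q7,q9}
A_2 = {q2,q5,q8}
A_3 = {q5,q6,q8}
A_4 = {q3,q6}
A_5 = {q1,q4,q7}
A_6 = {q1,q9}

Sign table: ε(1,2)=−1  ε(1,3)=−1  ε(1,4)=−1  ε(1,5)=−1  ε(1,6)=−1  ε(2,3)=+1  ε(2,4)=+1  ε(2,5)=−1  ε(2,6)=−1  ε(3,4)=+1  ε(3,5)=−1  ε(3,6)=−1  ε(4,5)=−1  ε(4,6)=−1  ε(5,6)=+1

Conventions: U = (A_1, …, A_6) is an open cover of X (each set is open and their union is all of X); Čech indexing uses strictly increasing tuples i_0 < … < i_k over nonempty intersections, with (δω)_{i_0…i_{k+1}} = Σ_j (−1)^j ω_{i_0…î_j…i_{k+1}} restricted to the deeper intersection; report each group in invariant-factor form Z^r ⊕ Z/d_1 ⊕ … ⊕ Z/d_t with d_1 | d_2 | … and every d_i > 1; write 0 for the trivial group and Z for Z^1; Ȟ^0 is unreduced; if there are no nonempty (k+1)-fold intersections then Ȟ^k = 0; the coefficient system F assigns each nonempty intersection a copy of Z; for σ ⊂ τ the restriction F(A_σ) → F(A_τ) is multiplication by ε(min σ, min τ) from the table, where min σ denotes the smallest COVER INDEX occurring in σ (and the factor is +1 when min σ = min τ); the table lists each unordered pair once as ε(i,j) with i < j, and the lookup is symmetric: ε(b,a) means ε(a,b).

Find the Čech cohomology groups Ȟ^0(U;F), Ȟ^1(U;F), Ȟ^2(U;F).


Ȟ^0(U;F) ≅ Z, Ȟ^1(U;F) ≅ Z^2 and Ȟ^2(U;F) ≅ 0

nerve simplices:
  A12={q2} A14={q3} A15={q4,q7} A16={q9} A23={q5,q8} A34={q6} A56={q1}
C dims 6,7; δ0: rk 5, SNF 1^5
degree 0: 6−5−0 = 1 → Ȟ^0 ≅ Z
degree 1: 7−0−5 = 2 → Ȟ^1 ≅ Z^2
degree 2: 0−0−0 = 0 → Ȟ^2 ≅ 0


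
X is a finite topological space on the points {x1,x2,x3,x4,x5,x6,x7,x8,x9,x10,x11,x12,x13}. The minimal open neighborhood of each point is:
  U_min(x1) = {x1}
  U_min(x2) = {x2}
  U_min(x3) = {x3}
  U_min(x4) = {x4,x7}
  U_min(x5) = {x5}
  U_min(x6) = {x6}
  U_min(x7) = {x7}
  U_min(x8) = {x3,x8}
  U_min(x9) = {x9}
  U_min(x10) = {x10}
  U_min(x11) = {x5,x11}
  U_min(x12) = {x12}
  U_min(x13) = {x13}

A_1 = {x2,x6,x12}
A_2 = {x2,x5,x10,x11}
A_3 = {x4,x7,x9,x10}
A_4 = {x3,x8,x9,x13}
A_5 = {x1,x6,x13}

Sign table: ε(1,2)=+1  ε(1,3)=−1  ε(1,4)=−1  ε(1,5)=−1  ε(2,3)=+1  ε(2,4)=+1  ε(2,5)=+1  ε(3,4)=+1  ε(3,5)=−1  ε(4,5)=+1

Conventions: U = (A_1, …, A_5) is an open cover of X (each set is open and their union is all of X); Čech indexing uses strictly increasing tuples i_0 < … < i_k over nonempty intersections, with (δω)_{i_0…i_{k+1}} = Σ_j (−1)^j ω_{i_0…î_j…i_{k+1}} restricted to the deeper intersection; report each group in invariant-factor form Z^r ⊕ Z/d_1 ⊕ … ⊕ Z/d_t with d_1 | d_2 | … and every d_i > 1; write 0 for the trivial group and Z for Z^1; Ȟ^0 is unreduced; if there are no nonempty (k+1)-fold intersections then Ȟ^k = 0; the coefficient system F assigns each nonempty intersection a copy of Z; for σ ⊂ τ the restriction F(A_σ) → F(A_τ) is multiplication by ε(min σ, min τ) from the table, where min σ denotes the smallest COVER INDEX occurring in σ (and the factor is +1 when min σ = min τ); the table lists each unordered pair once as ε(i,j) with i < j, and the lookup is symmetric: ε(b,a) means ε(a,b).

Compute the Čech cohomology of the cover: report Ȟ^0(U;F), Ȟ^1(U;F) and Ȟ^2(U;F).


Ȟ^0(U;F) ≅ 0,  Ȟ^1(U;F) ≅ Z/2,  Ȟ^2(U;F) ≅ 0

nonempty overlaps:
  A12={x2} A15={x6} A23={x10} A34={x9} A45={x13}
C dims 5,5; δ0: rk 5, SNF 1^4·2
degree 0: 5−5−0 = 0 → Ȟ^0 ≅ 0
degree 1: 5−0−5 = 0 plus torsion [2] → Ȟ^1 ≅ Z/2
degree 2: 0−0−0 = 0 → Ȟ^2 ≅ 0


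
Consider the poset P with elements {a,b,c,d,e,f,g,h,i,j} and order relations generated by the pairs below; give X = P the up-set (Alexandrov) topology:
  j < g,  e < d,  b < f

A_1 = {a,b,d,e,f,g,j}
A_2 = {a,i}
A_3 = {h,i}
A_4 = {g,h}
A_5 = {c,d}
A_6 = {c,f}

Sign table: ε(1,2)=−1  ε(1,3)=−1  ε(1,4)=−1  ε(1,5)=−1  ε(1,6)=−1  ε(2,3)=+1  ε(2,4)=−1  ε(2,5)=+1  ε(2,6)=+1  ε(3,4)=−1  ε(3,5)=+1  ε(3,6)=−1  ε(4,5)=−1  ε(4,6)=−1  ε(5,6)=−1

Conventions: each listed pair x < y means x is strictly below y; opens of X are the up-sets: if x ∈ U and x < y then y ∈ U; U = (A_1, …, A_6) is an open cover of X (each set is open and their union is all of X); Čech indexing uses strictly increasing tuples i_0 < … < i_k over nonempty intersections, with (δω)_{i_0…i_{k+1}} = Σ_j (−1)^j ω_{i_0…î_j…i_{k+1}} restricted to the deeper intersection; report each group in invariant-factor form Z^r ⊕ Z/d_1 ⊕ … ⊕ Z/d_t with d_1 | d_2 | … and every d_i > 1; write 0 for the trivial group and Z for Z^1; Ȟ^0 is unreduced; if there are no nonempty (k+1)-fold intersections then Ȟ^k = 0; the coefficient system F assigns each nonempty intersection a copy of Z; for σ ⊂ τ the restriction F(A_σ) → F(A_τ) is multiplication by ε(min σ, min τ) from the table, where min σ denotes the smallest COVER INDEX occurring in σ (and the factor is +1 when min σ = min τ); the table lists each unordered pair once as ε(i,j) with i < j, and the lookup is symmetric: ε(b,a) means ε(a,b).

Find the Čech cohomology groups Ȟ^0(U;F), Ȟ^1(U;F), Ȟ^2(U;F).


Ȟ^0(U;F) ≅ 0,  Ȟ^1(U;F) ≅ Z ⊕ Z/2,  Ȟ^2(U;F) ≅ 0

nonempty intersections:
  A12={a} A14={g} A15={d} A16={f} A23={i} A34={h} A56={c}
C dims 6,7; δ0: rk 6, SNF 1^5·2
Ȟ^0: (6−6)−0=0 ⇒ 0
Ȟ^1: (7−0)−6=1 plus torsion [2] ⇒ Z ⊕ Z/2
Ȟ^2: (0−0)−0=0 ⇒ 0


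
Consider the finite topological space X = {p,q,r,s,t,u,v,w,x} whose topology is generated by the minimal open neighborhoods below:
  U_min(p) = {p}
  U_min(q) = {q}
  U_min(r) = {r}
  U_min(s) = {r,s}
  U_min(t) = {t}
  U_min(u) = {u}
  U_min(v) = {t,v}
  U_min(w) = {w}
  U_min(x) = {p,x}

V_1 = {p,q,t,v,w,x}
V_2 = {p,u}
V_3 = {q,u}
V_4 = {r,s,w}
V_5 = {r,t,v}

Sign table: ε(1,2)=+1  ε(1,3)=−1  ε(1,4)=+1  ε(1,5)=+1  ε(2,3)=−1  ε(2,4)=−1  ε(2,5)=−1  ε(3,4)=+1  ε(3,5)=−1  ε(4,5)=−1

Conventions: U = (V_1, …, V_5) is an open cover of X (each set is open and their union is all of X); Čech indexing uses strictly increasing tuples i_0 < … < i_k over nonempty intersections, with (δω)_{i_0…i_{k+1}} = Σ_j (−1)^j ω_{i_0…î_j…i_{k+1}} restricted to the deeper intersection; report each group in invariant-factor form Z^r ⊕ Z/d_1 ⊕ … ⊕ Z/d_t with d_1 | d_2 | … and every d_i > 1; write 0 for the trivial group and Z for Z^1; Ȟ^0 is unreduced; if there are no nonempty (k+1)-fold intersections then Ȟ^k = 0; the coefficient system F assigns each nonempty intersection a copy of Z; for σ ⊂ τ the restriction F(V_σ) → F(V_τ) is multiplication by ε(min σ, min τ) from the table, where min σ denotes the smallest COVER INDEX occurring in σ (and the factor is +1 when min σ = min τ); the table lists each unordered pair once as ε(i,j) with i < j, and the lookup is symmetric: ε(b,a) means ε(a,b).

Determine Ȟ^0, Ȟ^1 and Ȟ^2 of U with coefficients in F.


nerve simplices:
  V12={p} V13={q} V14={w} V15={t,v} V23={u} V45={r}
C dims 5,6; δ0: rk 5, SNF 1^4·2
degree 0: 5−5−0 = 0 → Ȟ^0 ≅ 0
degree 1: 6−0−5 = 1 plus torsion [2] → Ȟ^1 ≅ Z ⊕ Z/2
degree 2: 0−0−0 = 0 → Ȟ^2 ≅ 0

Ȟ^0(U;F) ≅ 0, Ȟ^1(U;F) ≅ Z ⊕ Z/2, Ȟ^2(U;F) ≅ 0


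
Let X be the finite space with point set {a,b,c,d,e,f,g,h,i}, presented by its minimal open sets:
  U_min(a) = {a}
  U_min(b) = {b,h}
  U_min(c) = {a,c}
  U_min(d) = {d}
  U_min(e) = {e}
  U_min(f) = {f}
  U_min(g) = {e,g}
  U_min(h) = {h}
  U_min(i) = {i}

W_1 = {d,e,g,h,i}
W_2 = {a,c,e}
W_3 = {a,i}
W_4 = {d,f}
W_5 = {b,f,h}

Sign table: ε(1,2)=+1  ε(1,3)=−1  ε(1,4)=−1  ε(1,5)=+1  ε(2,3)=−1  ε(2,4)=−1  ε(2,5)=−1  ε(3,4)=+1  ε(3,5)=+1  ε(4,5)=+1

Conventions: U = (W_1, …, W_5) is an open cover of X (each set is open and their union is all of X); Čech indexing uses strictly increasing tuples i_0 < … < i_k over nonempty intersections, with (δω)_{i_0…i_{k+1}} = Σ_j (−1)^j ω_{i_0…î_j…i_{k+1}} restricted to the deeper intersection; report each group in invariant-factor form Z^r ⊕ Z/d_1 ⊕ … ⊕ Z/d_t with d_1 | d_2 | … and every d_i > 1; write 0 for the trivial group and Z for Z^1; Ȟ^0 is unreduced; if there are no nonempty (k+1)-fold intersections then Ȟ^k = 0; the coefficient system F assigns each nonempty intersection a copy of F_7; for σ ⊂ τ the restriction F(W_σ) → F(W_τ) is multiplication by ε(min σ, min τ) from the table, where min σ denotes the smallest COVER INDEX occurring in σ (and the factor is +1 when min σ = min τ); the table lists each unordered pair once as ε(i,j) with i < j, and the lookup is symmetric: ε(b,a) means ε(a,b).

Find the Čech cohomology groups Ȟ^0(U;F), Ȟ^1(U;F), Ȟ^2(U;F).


nonempty overlaps:
  W12={e} W13={i} W14={d} W15={h} W23={a} W45={f}
C dims 5,6; δ0: rk_F7 5
degree 0: 5−5−0 = 0 → Ȟ^0 ≅ 0
degree 1: 6−0−5 = 1 → Ȟ^1 ≅ Z/7
degree 2: 0−0−0 = 0 → Ȟ^2 ≅ 0

Ȟ^0(U;F) ≅ 0; Ȟ^1(U;F) ≅ Z/7; Ȟ^2(U;F) ≅ 0


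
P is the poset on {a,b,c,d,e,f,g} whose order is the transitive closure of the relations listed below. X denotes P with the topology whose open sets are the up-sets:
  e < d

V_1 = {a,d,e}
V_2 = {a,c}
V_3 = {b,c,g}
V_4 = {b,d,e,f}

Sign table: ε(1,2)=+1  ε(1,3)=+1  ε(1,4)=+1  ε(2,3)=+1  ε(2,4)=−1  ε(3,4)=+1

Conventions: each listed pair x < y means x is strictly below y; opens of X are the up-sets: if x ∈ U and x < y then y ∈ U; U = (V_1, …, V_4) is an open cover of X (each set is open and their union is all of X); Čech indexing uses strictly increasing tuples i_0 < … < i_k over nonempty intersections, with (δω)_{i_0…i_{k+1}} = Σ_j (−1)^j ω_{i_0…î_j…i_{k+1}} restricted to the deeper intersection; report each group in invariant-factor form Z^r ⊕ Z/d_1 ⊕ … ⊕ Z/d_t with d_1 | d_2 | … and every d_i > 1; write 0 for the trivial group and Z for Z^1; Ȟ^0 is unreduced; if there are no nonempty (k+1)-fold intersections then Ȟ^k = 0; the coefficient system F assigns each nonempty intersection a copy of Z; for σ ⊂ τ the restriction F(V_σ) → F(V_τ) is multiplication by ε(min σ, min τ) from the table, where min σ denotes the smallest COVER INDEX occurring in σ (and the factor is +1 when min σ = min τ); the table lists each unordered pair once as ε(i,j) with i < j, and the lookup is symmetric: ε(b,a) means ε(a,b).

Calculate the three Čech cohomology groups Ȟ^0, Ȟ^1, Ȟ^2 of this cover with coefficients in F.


nerve simplices:
  V12={a} V14={d,e} V23={c} V34={b}
C dims 4,4; δ0: rk 3, SNF 1^3
degree 0: 4−3−0 = 1 → Ȟ^0 ≅ Z
degree 1: 4−0−3 = 1 → Ȟ^1 ≅ Z
degree 2: 0−0−0 = 0 → Ȟ^2 ≅ 0

Ȟ^0 = Z,  Ȟ^1 = Z,  Ȟ^2 = 0


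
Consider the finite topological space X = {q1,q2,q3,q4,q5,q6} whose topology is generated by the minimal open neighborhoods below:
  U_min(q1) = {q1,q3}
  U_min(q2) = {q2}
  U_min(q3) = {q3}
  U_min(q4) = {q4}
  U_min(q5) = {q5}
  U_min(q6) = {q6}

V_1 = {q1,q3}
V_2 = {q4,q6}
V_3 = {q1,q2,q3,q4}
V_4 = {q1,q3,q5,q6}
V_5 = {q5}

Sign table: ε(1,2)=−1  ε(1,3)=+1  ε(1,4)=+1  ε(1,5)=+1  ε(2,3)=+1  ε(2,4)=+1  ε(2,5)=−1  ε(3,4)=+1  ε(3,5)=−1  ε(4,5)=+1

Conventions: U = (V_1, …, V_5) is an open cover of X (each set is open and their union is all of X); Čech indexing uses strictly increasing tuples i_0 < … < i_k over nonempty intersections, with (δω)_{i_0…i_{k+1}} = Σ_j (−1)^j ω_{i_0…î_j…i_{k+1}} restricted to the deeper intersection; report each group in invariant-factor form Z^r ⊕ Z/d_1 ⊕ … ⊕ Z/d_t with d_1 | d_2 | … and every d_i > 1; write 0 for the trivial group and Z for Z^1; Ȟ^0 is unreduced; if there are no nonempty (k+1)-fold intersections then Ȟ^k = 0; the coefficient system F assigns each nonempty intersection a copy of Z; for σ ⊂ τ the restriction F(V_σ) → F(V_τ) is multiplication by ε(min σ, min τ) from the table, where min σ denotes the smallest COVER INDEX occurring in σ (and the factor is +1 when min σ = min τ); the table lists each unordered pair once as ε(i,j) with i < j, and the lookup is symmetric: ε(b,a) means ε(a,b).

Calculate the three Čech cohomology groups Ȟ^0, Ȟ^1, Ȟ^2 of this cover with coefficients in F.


nerve of the cover:
  V13={q1,q3} V14={q1,q3} V23={q4} V24={q6} V34={q1,q3} V45={q5}
  V134={q1,q3}
C dims 5,6,1; δ0: rk 4, SNF 1^4; δ1: rk 1, SNF 1^1
Ȟ^0 = (5 − 4) − 0 = 1, so Ȟ^0 ≅ Z
Ȟ^1 = (6 − 1) − 4 = 1, so Ȟ^1 ≅ Z
Ȟ^2 = (1 − 0) − 1 = 0, so Ȟ^2 ≅ 0

Ȟ^0 = Z,  Ȟ^1 = Z,  Ȟ^2 = 0


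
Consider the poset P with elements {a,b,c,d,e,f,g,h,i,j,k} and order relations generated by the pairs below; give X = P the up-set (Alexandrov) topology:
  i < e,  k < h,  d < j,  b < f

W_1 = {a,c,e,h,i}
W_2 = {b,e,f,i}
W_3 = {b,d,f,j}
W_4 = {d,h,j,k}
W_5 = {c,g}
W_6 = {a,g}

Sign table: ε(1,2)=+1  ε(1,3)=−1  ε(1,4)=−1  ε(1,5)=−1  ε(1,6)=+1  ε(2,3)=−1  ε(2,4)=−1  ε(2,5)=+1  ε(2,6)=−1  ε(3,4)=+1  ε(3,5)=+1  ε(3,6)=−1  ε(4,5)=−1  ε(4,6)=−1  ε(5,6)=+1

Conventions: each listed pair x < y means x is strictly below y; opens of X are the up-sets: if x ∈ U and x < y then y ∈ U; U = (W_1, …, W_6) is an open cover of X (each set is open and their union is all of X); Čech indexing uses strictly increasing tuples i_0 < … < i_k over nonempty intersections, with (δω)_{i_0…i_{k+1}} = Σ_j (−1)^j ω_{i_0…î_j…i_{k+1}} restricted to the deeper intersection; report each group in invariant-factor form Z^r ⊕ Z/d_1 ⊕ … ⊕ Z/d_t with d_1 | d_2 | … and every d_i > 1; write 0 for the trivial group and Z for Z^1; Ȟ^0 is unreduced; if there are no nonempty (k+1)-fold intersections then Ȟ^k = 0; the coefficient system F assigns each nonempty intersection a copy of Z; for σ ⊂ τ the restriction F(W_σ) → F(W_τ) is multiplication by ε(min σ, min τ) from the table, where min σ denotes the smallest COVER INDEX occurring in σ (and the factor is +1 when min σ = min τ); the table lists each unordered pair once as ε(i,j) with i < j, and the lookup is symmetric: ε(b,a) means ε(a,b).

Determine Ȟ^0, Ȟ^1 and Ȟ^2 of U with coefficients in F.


Ȟ^0 ≅ 0, Ȟ^1 ≅ Z ⊕ Z/2, Ȟ^2 ≅ 0

cover nerve:
  W12={e,i} W14={h} W15={c} W16={a} W23={b,f} W34={d,j} W56={g}
C dims 6,7; δ0: rk 6, SNF 1^5·2
Ȟ^0: (6−6)−0=0 ⇒ 0
Ȟ^1: (7−0)−6=1 plus torsion [2] ⇒ Z ⊕ Z/2
Ȟ^2: (0−0)−0=0 ⇒ 0


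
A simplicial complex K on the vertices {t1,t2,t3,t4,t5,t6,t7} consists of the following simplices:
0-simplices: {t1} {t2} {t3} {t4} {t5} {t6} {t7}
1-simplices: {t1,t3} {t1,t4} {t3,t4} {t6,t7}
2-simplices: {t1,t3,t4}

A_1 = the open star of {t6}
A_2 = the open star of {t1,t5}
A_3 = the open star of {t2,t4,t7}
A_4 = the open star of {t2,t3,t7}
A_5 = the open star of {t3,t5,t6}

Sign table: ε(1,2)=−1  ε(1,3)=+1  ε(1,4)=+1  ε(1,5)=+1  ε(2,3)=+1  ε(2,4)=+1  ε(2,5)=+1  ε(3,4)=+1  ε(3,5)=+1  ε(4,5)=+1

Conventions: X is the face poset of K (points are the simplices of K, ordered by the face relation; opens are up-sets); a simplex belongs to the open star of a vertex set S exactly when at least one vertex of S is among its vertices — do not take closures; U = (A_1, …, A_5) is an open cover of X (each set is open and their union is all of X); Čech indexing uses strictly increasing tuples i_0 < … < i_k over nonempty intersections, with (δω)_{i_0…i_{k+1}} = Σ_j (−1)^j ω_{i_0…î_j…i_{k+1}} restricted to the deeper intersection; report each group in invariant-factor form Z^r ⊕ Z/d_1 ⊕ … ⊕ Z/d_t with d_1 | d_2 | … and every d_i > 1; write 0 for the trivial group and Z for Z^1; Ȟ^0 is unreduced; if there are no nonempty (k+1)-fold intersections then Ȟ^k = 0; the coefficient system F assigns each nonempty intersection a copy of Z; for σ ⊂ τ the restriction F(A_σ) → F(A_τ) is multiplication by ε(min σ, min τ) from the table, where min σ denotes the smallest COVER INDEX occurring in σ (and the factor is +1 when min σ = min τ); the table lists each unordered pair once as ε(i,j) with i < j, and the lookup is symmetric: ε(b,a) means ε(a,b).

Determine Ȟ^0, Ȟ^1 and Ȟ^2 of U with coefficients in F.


nerve simplices:
  A1={{t6},{t6,t7}} A2={{t1},{t5},{t1,t3},{t1,t4},{t1,t3,t4}} A3={{t2},{t4},{t7},{t1,t4},{t3,t4},{t6,t7},{t1,t3,t4}} A4={{t2},{t3},{t7},{t1,t3},{t3,t4},{t6,t7},{t1,t3,t4}} A5={{t3},{t5},{t6},{t1,t3},{t3,t4},{t6,t7},{t1,t3,t4}}
  A13={{t6,t7}} A14={{t6,t7}} A15={{t6},{t6,t7}} A23={{t1,t4},{t1,t3,t4}} A24={{t1,t3},{t1,t3,t4}} A25={{t5},{t1,t3},{t1,t3,t4}} A34={{t2},{t7},{t3,t4},{t6,t7},{t1,t3,t4}} A35={{t3,t4},{t6,t7},{t1,t3,t4}} A45={{t3},{t1,t3},{t3,t4},{t6,t7},{t1,t3,t4}}
  A134={{t6,t7}} A135={{t6,t7}} A145={{t6,t7}} A234={{t1,t3,t4}} A235={{t1,t3,t4}} A245={{t1,t3},{t1,t3,t4}} A345={{t3,t4},{t6,t7},{t1,t3,t4}}
  A1345={{t6,t7}} A2345={{t1,t3,t4}}
C dims 5,9,7,2; δ0: rk 4, SNF 1^4; δ1: rk 5, SNF 1^5; δ2: rk 2, SNF 1^2
degree 0: 5−4−0 = 1 → Ȟ^0 ≅ Z
degree 1: 9−5−4 = 0 → Ȟ^1 ≅ 0
degree 2: 7−2−5 = 0 → Ȟ^2 ≅ 0

Ȟ^0(U;F) ≅ Z, Ȟ^1(U;F) ≅ 0 and Ȟ^2(U;F) ≅ 0


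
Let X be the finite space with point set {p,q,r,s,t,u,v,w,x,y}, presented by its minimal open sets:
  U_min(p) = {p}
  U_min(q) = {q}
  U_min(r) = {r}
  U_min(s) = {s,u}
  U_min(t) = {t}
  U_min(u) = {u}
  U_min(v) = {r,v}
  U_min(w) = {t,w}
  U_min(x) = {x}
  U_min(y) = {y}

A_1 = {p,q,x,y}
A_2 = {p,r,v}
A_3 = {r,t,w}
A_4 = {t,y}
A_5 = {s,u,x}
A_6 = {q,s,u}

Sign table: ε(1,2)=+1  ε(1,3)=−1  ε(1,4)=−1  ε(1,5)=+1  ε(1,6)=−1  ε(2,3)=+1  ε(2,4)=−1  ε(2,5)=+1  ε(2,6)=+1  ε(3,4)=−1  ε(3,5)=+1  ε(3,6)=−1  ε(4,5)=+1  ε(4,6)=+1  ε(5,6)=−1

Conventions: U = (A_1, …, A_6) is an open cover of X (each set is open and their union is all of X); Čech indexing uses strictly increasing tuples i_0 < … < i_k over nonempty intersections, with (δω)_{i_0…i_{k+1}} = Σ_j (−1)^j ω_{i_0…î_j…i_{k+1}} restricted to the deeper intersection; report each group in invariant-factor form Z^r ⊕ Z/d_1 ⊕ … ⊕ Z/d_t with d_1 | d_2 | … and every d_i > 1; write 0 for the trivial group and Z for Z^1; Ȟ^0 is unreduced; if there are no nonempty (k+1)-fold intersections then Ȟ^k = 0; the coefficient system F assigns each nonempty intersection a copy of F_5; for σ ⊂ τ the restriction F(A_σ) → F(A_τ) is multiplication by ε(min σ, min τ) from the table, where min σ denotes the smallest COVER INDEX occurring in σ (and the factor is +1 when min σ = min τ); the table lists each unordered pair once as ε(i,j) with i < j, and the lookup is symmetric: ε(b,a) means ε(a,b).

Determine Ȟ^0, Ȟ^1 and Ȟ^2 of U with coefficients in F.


nonempty overlaps:
  A12={p} A14={y} A15={x} A16={q} A23={r} A34={t} A56={s,u}
C dims 6,7; δ0: rk_F5 5
degree 0: 6−5−0 = 1 → Ȟ^0 ≅ Z/5
degree 1: 7−0−5 = 2 → Ȟ^1 ≅ Z/5 ⊕ Z/5
degree 2: 0−0−0 = 0 → Ȟ^2 ≅ 0

Ȟ^0 ≅ Z/5, Ȟ^1 ≅ Z/5 ⊕ Z/5, Ȟ^2 ≅ 0
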